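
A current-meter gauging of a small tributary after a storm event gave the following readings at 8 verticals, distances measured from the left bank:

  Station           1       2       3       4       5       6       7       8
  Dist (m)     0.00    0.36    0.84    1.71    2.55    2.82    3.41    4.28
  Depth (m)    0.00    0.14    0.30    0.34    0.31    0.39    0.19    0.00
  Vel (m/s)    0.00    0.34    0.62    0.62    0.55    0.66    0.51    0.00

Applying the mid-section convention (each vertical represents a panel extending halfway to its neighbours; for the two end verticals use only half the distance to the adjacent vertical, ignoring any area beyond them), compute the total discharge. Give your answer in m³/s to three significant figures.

w_2 = (0.84 − 0.00)/2 = 0.42 m; q_2 = 0.34 × 0.14 × 0.42 = 0.01999 m³/s
w_3 = (1.71 − 0.36)/2 = 0.675 m; q_3 = 0.62 × 0.30 × 0.675 = 0.1256 m³/s
w_4 = (2.55 − 0.84)/2 = 0.855 m; q_4 = 0.62 × 0.34 × 0.855 = 0.1802 m³/s
w_5 = (2.82 − 1.71)/2 = 0.555 m; q_5 = 0.55 × 0.31 × 0.555 = 0.09463 m³/s
w_6 = (3.41 − 2.55)/2 = 0.43 m; q_6 = 0.66 × 0.39 × 0.43 = 0.1107 m³/s
w_7 = (4.28 − 2.82)/2 = 0.73 m; q_7 = 0.51 × 0.19 × 0.73 = 0.07074 m³/s
Stations 1, 8 contribute zero (depth or velocity is 0).
Q = Σ qᵢ = 0.6018 m³/s

0.602 m³/s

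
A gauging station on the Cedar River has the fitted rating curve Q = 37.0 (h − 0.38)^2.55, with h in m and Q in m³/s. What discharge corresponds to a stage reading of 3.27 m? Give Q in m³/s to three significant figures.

554 m³/s

Q = 37.0 × (3.27 − 0.38)^2.55 = 37.0 × 2.89^2.55 = 554.0 m³/s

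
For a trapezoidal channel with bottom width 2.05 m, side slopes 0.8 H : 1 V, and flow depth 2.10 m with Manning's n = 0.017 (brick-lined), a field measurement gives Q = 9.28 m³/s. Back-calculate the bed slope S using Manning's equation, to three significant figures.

A = (b + z·y)·y = (2.05 + 0.8×2.10)×2.10 = 7.833 m²
P = b + 2y√(1+z²) = 2.05 + 2×2.10×√(1+0.8²) = 7.429 m
R = A/P = 7.833/7.429 = 1.054 m
S = (Q·n / (1·A·R^(2/3)))² = (9.28×0.017 / (1×7.833×1.036))² = 0.0003780

0.000378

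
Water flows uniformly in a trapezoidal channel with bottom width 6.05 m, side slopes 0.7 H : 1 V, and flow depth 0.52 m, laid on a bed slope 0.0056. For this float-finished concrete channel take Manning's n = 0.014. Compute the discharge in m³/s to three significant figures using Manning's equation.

10.6 m³/s

A = (b + z·y)·y = (6.05 + 0.7×0.52)×0.52 = 3.335 m²
P = b + 2y√(1+z²) = 6.05 + 2×0.52×√(1+0.7²) = 7.319 m
R = A/P = 3.335/7.319 = 0.4557 m
Q = (1/n)·A·R^(2/3)·S^(1/2) = (1/0.014) × 3.335 × 0.4557^(2/3) × 0.0056^(1/2) = 10.56 m³/s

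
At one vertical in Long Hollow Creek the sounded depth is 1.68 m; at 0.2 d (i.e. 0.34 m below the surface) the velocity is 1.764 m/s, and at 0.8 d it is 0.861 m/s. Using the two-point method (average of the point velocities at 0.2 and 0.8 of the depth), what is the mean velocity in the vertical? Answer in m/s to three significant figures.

1.31 m/s

v̄ = (1.764 + 0.861) / 2 = 1.313 m/s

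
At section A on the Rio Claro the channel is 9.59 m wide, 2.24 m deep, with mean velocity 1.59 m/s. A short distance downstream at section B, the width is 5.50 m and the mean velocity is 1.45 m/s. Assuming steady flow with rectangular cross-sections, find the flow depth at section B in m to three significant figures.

4.28 m

Q = A₁V₁ = (9.59×2.24) × 1.59 = 34.16 m³/s
d₂ = Q/(b₂ V₂) = 34.16/(5.50×1.45) = 4.283 m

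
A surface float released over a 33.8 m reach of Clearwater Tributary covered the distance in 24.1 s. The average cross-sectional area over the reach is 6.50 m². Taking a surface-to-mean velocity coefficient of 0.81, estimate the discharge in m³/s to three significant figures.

v_surface = L / t̄ = 33.8 / 24.1 = 1.402 m/s
v_mean = 0.81 × 1.402 = 1.136 m/s
Q = A × v_mean = 6.50 × 1.136 = 7.384 m³/s

7.38 m³/s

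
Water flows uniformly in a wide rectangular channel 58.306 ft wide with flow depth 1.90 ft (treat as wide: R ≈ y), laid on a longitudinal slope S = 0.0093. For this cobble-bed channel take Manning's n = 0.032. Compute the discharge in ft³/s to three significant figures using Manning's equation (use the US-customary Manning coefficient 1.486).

761 ft³/s

A = b·y = 58.306 × 1.90 = 110.8 ft²
Wide channel: R ≈ y = 1.90 ft
Q = (1.486/n)·A·R^(2/3)·S^(1/2) = (1.486/0.032) × 110.8 × 1.900^(2/3) × 0.0093^(1/2) = 761.0 ft³/s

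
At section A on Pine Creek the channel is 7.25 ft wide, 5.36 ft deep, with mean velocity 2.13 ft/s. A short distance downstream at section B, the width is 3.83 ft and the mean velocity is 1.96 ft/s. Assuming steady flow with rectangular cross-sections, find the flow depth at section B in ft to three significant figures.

Q = A₁V₁ = (7.25×5.36) × 2.13 = 82.77 ft³/s
d₂ = Q/(b₂ V₂) = 82.77/(3.83×1.96) = 11.03 ft

11.0 ft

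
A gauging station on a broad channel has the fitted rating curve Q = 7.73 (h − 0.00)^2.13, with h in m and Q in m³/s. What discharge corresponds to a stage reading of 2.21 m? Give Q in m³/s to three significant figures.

Q = 7.73 × (2.21 − 0.00)^2.13 = 7.73 × 2.21^2.13 = 41.85 m³/s

41.9 m³/s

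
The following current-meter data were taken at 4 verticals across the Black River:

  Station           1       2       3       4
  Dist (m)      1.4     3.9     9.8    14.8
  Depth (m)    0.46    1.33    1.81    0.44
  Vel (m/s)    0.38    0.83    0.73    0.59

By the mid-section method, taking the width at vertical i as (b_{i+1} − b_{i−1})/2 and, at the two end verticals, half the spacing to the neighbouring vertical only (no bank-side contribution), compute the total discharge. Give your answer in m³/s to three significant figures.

12.7 m³/s

w_1 = (3.9 − 1.4)/2 = 1.25 m; q_1 = 0.38 × 0.46 × 1.25 = 0.2185 m³/s
w_2 = (9.8 − 1.4)/2 = 4.2 m; q_2 = 0.83 × 1.33 × 4.2 = 4.636 m³/s
w_3 = (14.8 − 3.9)/2 = 5.45 m; q_3 = 0.73 × 1.81 × 5.45 = 7.201 m³/s
w_4 = (14.8 − 9.8)/2 = 2.5 m; q_4 = 0.59 × 0.44 × 2.5 = 0.6490 m³/s
Q = Σ qᵢ = 12.70 m³/s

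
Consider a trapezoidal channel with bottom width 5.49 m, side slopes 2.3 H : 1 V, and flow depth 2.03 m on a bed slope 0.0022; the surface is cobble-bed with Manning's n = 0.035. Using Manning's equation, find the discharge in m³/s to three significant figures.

A = (b + z·y)·y = (5.49 + 2.3×2.03)×2.03 = 20.62 m²
P = b + 2y√(1+z²) = 5.49 + 2×2.03×√(1+2.3²) = 15.67 m
R = A/P = 20.62/15.67 = 1.316 m
Q = (1/n)·A·R^(2/3)·S^(1/2) = (1/0.035) × 20.62 × 1.316^(2/3) × 0.0022^(1/2) = 33.19 m³/s

33.2 m³/s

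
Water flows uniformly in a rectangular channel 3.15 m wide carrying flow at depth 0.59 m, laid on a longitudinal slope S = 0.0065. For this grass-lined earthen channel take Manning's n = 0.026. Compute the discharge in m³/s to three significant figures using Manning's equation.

A = b·y = 3.15 × 0.59 = 1.859 m²
P = b + 2y = 3.15 + 2×0.59 = 4.330 m
R = A/P = 1.859/4.330 = 0.4292 m
Q = (1/n)·A·R^(2/3)·S^(1/2) = (1/0.026) × 1.859 × 0.4292^(2/3) × 0.0065^(1/2) = 3.279 m³/s

3.28 m³/s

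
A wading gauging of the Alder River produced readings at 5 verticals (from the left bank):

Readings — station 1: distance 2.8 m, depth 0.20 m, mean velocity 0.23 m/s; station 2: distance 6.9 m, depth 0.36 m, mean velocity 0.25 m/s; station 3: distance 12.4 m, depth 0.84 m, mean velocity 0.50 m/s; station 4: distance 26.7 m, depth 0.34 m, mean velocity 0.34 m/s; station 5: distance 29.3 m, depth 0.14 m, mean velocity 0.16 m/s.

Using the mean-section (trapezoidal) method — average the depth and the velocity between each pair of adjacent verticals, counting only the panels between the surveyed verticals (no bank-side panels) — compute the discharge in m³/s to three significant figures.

5.21 m³/s

Panel 1-2: Δb = 4.1 m, d̄ = (0.20+0.36)/2 = 0.28, v̄ = (0.23+0.25)/2 = 0.24 → q = 4.1×0.28×0.24 = 0.2755 m³/s
Panel 2-3: Δb = 5.5 m, d̄ = (0.36+0.84)/2 = 0.6, v̄ = (0.25+0.50)/2 = 0.375 → q = 5.5×0.6×0.375 = 1.238 m³/s
Panel 3-4: Δb = 14.3 m, d̄ = (0.84+0.34)/2 = 0.59, v̄ = (0.50+0.34)/2 = 0.42 → q = 14.3×0.59×0.42 = 3.544 m³/s
Panel 4-5: Δb = 2.6 m, d̄ = (0.34+0.14)/2 = 0.24, v̄ = (0.34+0.16)/2 = 0.25 → q = 2.6×0.24×0.25 = 0.1560 m³/s
Q = Σ q = 5.213 m³/s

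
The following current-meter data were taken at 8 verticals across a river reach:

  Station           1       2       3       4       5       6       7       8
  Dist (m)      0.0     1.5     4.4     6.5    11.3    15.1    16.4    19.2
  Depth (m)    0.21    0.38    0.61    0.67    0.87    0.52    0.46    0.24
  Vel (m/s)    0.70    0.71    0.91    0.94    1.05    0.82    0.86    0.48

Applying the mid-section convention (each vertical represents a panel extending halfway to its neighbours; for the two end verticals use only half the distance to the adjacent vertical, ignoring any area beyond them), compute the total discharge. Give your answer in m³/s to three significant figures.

10.3 m³/s

w_1 = (1.5 − 0.0)/2 = 0.75 m; q_1 = 0.70 × 0.21 × 0.75 = 0.1103 m³/s
w_2 = (4.4 − 0.0)/2 = 2.2 m; q_2 = 0.71 × 0.38 × 2.2 = 0.5936 m³/s
w_3 = (6.5 − 1.5)/2 = 2.5 m; q_3 = 0.91 × 0.61 × 2.5 = 1.388 m³/s
w_4 = (11.3 − 4.4)/2 = 3.45 m; q_4 = 0.94 × 0.67 × 3.45 = 2.173 m³/s
w_5 = (15.1 − 6.5)/2 = 4.3 m; q_5 = 1.05 × 0.87 × 4.3 = 3.928 m³/s
w_6 = (16.4 − 11.3)/2 = 2.55 m; q_6 = 0.82 × 0.52 × 2.55 = 1.087 m³/s
w_7 = (19.2 − 15.1)/2 = 2.05 m; q_7 = 0.86 × 0.46 × 2.05 = 0.8110 m³/s
w_8 = (19.2 − 16.4)/2 = 1.4 m; q_8 = 0.48 × 0.24 × 1.4 = 0.1613 m³/s
Q = Σ qᵢ = 10.25 m³/s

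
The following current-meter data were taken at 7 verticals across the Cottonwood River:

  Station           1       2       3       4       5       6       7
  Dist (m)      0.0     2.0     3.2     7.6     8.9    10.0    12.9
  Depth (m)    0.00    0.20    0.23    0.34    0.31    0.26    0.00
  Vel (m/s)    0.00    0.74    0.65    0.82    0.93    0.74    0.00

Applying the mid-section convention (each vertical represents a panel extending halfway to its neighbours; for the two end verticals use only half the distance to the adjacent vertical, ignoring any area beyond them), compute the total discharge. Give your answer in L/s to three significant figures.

2180 L/s

w_2 = (3.2 − 0.0)/2 = 1.6 m; q_2 = 0.74 × 0.20 × 1.6 = 0.2368 m³/s
w_3 = (7.6 − 2.0)/2 = 2.8 m; q_3 = 0.65 × 0.23 × 2.8 = 0.4186 m³/s
w_4 = (8.9 − 3.2)/2 = 2.85 m; q_4 = 0.82 × 0.34 × 2.85 = 0.7946 m³/s
w_5 = (10.0 − 7.6)/2 = 1.2 m; q_5 = 0.93 × 0.31 × 1.2 = 0.3460 m³/s
w_6 = (12.9 − 8.9)/2 = 2 m; q_6 = 0.74 × 0.26 × 2 = 0.3848 m³/s
Stations 1, 7 contribute zero (depth or velocity is 0).
Q = Σ qᵢ = 2.181 m³/s
= 2.181 × 1000 = 2181 L/s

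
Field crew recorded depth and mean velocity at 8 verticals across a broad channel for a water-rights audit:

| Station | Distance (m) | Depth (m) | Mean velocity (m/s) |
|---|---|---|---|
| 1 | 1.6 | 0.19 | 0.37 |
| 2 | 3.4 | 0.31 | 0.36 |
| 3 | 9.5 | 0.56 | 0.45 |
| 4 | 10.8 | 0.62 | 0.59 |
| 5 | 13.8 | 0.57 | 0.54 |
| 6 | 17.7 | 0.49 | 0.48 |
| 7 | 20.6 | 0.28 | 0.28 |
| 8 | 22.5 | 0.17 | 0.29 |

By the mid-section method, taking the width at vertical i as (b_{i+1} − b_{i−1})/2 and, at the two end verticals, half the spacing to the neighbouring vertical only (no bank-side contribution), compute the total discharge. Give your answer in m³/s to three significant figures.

4.32 m³/s

w_1 = (3.4 − 1.6)/2 = 0.9 m; q_1 = 0.37 × 0.19 × 0.9 = 0.06327 m³/s
w_2 = (9.5 − 1.6)/2 = 3.95 m; q_2 = 0.36 × 0.31 × 3.95 = 0.4408 m³/s
w_3 = (10.8 − 3.4)/2 = 3.7 m; q_3 = 0.45 × 0.56 × 3.7 = 0.9324 m³/s
w_4 = (13.8 − 9.5)/2 = 2.15 m; q_4 = 0.59 × 0.62 × 2.15 = 0.7865 m³/s
w_5 = (17.7 − 10.8)/2 = 3.45 m; q_5 = 0.54 × 0.57 × 3.45 = 1.062 m³/s
w_6 = (20.6 − 13.8)/2 = 3.4 m; q_6 = 0.48 × 0.49 × 3.4 = 0.7997 m³/s
w_7 = (22.5 − 17.7)/2 = 2.4 m; q_7 = 0.28 × 0.28 × 2.4 = 0.1882 m³/s
w_8 = (22.5 − 20.6)/2 = 0.95 m; q_8 = 0.29 × 0.17 × 0.95 = 0.04684 m³/s
Q = Σ qᵢ = 4.320 m³/s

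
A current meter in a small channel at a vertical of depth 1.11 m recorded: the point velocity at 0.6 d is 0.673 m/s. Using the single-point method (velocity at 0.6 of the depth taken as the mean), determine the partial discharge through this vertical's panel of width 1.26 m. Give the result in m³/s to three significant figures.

v̄ = v₀.₆ = 0.673 m/s
q = v̄ × d × w = 0.6730 × 1.11 × 1.26 = 0.9413 m³/s

0.941 m³/s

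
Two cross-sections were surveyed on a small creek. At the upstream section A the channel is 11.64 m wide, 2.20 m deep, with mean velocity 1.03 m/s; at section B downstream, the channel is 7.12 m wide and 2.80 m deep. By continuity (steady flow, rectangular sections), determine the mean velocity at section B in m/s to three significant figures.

1.32 m/s

Q = A₁V₁ = (11.64×2.20) × 1.03 = 26.38 m³/s
A₂ = 7.12 × 2.80 = 19.94 m²
V₂ = Q/A₂ = 26.38/19.94 = 1.323 m/s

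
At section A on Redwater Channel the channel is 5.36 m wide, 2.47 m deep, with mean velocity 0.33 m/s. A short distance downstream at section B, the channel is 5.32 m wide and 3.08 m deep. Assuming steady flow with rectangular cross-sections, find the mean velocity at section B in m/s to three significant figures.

Q = A₁V₁ = (5.36×2.47) × 0.33 = 4.369 m³/s
A₂ = 5.32 × 3.08 = 16.39 m²
V₂ = Q/A₂ = 4.369/16.39 = 0.2666 m/s

0.267 m/s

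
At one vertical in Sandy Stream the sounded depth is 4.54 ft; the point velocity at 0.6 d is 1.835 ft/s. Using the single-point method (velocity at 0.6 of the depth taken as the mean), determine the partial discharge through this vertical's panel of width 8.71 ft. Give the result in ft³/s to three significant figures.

72.6 ft³/s

v̄ = v₀.₆ = 1.835 ft/s
q = v̄ × d × w = 1.835 × 4.54 × 8.71 = 72.56 ft³/s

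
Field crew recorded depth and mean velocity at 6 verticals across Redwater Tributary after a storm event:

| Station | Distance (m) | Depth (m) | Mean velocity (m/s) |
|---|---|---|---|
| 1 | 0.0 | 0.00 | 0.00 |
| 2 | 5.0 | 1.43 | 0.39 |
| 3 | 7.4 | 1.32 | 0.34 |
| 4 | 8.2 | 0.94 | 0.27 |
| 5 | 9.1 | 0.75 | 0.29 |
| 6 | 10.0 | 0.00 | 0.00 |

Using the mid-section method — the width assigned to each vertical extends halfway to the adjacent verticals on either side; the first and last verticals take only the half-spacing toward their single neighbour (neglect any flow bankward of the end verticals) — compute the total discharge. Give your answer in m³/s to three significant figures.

w_2 = (7.4 − 0.0)/2 = 3.7 m; q_2 = 0.39 × 1.43 × 3.7 = 2.063 m³/s
w_3 = (8.2 − 5.0)/2 = 1.6 m; q_3 = 0.34 × 1.32 × 1.6 = 0.7181 m³/s
w_4 = (9.1 − 7.4)/2 = 0.85 m; q_4 = 0.27 × 0.94 × 0.85 = 0.2157 m³/s
w_5 = (10.0 − 8.2)/2 = 0.9 m; q_5 = 0.29 × 0.75 × 0.9 = 0.1958 m³/s
Stations 1, 6 contribute zero (depth or velocity is 0).
Q = Σ qᵢ = 3.193 m³/s

3.19 m³/s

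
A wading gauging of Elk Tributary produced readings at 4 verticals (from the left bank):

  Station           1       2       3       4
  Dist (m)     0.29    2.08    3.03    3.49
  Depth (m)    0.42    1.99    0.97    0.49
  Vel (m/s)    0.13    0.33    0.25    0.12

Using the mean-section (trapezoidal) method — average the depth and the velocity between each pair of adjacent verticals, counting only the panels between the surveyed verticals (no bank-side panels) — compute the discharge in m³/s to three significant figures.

0.966 m³/s

Panel 1-2: Δb = 1.79 m, d̄ = (0.42+1.99)/2 = 1.205, v̄ = (0.13+0.33)/2 = 0.23 → q = 1.79×1.205×0.23 = 0.4961 m³/s
Panel 2-3: Δb = 0.95 m, d̄ = (1.99+0.97)/2 = 1.48, v̄ = (0.33+0.25)/2 = 0.29 → q = 0.95×1.48×0.29 = 0.4077 m³/s
Panel 3-4: Δb = 0.46 m, d̄ = (0.97+0.49)/2 = 0.73, v̄ = (0.25+0.12)/2 = 0.185 → q = 0.46×0.73×0.185 = 0.06212 m³/s
Q = Σ q = 0.9660 m³/s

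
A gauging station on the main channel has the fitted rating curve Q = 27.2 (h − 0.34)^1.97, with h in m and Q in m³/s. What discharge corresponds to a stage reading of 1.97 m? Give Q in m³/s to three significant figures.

Q = 27.2 × (1.97 − 0.34)^1.97 = 27.2 × 1.63^1.97 = 71.22 m³/s

71.2 m³/s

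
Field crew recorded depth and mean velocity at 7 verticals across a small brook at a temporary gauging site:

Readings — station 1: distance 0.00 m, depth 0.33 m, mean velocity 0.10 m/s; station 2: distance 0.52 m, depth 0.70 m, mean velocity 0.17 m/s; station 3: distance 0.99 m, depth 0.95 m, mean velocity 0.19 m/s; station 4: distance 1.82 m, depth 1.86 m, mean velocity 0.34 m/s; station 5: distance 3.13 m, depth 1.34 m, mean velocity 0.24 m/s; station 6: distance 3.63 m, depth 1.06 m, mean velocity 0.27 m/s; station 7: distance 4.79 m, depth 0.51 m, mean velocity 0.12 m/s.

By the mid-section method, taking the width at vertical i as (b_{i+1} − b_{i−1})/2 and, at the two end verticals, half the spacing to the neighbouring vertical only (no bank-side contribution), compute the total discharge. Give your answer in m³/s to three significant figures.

w_1 = (0.52 − 0.00)/2 = 0.26 m; q_1 = 0.10 × 0.33 × 0.26 = 0.008580 m³/s
w_2 = (0.99 − 0.00)/2 = 0.495 m; q_2 = 0.17 × 0.70 × 0.495 = 0.05891 m³/s
w_3 = (1.82 − 0.52)/2 = 0.65 m; q_3 = 0.19 × 0.95 × 0.65 = 0.1173 m³/s
w_4 = (3.13 − 0.99)/2 = 1.07 m; q_4 = 0.34 × 1.86 × 1.07 = 0.6767 m³/s
w_5 = (3.63 − 1.82)/2 = 0.905 m; q_5 = 0.24 × 1.34 × 0.905 = 0.2910 m³/s
w_6 = (4.79 − 3.13)/2 = 0.83 m; q_6 = 0.27 × 1.06 × 0.83 = 0.2375 m³/s
w_7 = (4.79 − 3.63)/2 = 0.58 m; q_7 = 0.12 × 0.51 × 0.58 = 0.03550 m³/s
Q = Σ qᵢ = 1.426 m³/s

1.43 m³/s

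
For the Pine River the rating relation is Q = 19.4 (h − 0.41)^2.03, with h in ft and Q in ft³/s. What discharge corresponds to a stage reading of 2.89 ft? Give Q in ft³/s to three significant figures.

123 ft³/s

Q = 19.4 × (2.89 − 0.41)^2.03 = 19.4 × 2.48^2.03 = 122.6 ft³/s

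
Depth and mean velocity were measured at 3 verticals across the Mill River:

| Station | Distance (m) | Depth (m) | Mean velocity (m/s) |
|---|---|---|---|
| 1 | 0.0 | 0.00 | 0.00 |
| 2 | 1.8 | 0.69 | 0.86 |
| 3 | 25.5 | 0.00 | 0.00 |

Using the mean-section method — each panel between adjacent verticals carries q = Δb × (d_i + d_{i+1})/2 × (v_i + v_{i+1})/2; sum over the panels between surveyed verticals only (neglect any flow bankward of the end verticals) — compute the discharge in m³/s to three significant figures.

3.78 m³/s

Panel 1-2: Δb = 1.8 m, d̄ = (0.00+0.69)/2 = 0.345, v̄ = (0.00+0.86)/2 = 0.43 → q = 1.8×0.345×0.43 = 0.2670 m³/s
Panel 2-3: Δb = 23.7 m, d̄ = (0.69+0.00)/2 = 0.345, v̄ = (0.86+0.00)/2 = 0.43 → q = 23.7×0.345×0.43 = 3.516 m³/s
Q = Σ q = 3.783 m³/s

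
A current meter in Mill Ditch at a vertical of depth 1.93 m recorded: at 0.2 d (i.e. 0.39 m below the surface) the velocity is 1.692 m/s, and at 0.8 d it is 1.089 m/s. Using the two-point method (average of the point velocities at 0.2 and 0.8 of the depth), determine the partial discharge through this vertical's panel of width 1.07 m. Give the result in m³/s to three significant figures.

2.87 m³/s

v̄ = (1.692 + 1.089) / 2 = 1.391 m/s
q = v̄ × d × w = 1.391 × 1.93 × 1.07 = 2.872 m³/s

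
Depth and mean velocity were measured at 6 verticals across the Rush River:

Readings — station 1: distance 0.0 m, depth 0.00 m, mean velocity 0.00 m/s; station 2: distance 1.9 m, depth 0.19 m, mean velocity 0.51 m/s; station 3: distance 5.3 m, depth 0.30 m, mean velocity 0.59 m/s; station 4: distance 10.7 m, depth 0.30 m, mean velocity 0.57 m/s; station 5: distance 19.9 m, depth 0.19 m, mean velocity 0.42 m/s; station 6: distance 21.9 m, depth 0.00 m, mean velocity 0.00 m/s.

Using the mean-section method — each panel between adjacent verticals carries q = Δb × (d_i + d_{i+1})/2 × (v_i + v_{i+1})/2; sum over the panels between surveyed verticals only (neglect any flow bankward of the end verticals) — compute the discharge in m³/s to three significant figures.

2.60 m³/s

Panel 1-2: Δb = 1.9 m, d̄ = (0.00+0.19)/2 = 0.095, v̄ = (0.00+0.51)/2 = 0.255 → q = 1.9×0.095×0.255 = 0.04603 m³/s
Panel 2-3: Δb = 3.4 m, d̄ = (0.19+0.30)/2 = 0.245, v̄ = (0.51+0.59)/2 = 0.55 → q = 3.4×0.245×0.55 = 0.4582 m³/s
Panel 3-4: Δb = 5.4 m, d̄ = (0.30+0.30)/2 = 0.3, v̄ = (0.59+0.57)/2 = 0.58 → q = 5.4×0.3×0.58 = 0.9396 m³/s
Panel 4-5: Δb = 9.2 m, d̄ = (0.30+0.19)/2 = 0.245, v̄ = (0.57+0.42)/2 = 0.495 → q = 9.2×0.245×0.495 = 1.116 m³/s
Panel 5-6: Δb = 2 m, d̄ = (0.19+0.00)/2 = 0.095, v̄ = (0.42+0.00)/2 = 0.21 → q = 2×0.095×0.21 = 0.03990 m³/s
Q = Σ q = 2.599 m³/s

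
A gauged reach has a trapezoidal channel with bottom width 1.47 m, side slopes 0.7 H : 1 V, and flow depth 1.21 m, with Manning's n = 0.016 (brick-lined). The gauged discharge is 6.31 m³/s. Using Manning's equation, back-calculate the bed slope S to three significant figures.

0.00238

A = (b + z·y)·y = (1.47 + 0.7×1.21)×1.21 = 2.804 m²
P = b + 2y√(1+z²) = 1.47 + 2×1.21×√(1+0.7²) = 4.424 m
R = A/P = 2.804/4.424 = 0.6337 m
S = (Q·n / (1·A·R^(2/3)))² = (6.31×0.016 / (1×2.804×0.7378))² = 0.002382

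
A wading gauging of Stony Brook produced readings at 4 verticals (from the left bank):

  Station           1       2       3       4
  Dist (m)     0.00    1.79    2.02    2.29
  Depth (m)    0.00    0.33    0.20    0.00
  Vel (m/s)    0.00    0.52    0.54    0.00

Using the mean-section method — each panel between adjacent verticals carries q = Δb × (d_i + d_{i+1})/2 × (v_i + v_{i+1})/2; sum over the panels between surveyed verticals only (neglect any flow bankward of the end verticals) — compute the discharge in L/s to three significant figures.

116 L/s

Panel 1-2: Δb = 1.79 m, d̄ = (0.00+0.33)/2 = 0.165, v̄ = (0.00+0.52)/2 = 0.26 → q = 1.79×0.165×0.26 = 0.07679 m³/s
Panel 2-3: Δb = 0.23 m, d̄ = (0.33+0.20)/2 = 0.265, v̄ = (0.52+0.54)/2 = 0.53 → q = 0.23×0.265×0.53 = 0.03230 m³/s
Panel 3-4: Δb = 0.27 m, d̄ = (0.20+0.00)/2 = 0.1, v̄ = (0.54+0.00)/2 = 0.27 → q = 0.27×0.1×0.27 = 0.007290 m³/s
Q = Σ q = 0.1164 m³/s
= 0.1164 × 1000 = 116.4 L/s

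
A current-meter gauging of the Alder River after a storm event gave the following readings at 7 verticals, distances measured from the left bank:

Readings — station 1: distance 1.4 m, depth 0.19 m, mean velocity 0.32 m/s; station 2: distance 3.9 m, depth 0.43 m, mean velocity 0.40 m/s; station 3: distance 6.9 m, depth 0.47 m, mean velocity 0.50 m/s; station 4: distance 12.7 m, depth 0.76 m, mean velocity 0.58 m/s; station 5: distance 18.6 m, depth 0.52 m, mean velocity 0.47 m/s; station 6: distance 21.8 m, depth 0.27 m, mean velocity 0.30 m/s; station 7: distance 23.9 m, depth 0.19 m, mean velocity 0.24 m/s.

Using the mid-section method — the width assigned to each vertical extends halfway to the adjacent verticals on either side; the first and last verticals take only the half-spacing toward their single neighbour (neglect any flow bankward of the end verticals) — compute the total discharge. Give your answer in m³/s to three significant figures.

w_1 = (3.9 − 1.4)/2 = 1.25 m; q_1 = 0.32 × 0.19 × 1.25 = 0.07600 m³/s
w_2 = (6.9 − 1.4)/2 = 2.75 m; q_2 = 0.40 × 0.43 × 2.75 = 0.4730 m³/s
w_3 = (12.7 − 3.9)/2 = 4.4 m; q_3 = 0.50 × 0.47 × 4.4 = 1.034 m³/s
w_4 = (18.6 − 6.9)/2 = 5.85 m; q_4 = 0.58 × 0.76 × 5.85 = 2.579 m³/s
w_5 = (21.8 − 12.7)/2 = 4.55 m; q_5 = 0.47 × 0.52 × 4.55 = 1.112 m³/s
w_6 = (23.9 − 18.6)/2 = 2.65 m; q_6 = 0.30 × 0.27 × 2.65 = 0.2147 m³/s
w_7 = (23.9 − 21.8)/2 = 1.05 m; q_7 = 0.24 × 0.19 × 1.05 = 0.04788 m³/s
Q = Σ qᵢ = 5.536 m³/s

5.54 m³/s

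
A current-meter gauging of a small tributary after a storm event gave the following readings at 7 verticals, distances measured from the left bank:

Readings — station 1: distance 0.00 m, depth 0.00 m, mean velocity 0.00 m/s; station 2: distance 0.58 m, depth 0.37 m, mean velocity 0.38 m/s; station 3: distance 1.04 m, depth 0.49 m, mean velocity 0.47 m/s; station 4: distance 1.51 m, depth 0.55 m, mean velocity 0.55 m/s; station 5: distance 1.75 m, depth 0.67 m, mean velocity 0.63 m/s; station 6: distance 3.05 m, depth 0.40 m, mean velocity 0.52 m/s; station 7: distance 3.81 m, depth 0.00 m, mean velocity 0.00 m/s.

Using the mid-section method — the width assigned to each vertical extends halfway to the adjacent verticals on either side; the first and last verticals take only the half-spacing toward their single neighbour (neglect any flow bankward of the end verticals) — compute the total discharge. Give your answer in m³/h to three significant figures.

2980 m³/h

w_2 = (1.04 − 0.00)/2 = 0.52 m; q_2 = 0.38 × 0.37 × 0.52 = 0.07311 m³/s
w_3 = (1.51 − 0.58)/2 = 0.465 m; q_3 = 0.47 × 0.49 × 0.465 = 0.1071 m³/s
w_4 = (1.75 − 1.04)/2 = 0.355 m; q_4 = 0.55 × 0.55 × 0.355 = 0.1074 m³/s
w_5 = (3.05 − 1.51)/2 = 0.77 m; q_5 = 0.63 × 0.67 × 0.77 = 0.3250 m³/s
w_6 = (3.81 − 1.75)/2 = 1.03 m; q_6 = 0.52 × 0.40 × 1.03 = 0.2142 m³/s
Stations 1, 7 contribute zero (depth or velocity is 0).
Q = Σ qᵢ = 0.8268 m³/s
= 0.8268 × 3600 = 2977 m³/h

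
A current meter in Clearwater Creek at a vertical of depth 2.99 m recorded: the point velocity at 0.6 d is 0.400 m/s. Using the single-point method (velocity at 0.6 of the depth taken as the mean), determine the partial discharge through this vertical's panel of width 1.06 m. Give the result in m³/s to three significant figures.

v̄ = v₀.₆ = 0.400 m/s
q = v̄ × d × w = 0.4000 × 2.99 × 1.06 = 1.268 m³/s

1.27 m³/s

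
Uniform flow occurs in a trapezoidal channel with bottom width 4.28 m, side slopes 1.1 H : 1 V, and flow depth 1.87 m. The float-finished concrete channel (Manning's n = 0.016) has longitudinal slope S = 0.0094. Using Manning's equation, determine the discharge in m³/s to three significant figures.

A = (b + z·y)·y = (4.28 + 1.1×1.87)×1.87 = 11.85 m²
P = b + 2y√(1+z²) = 4.28 + 2×1.87×√(1+1.1²) = 9.840 m
R = A/P = 11.85/9.840 = 1.204 m
Q = (1/n)·A·R^(2/3)·S^(1/2) = (1/0.016) × 11.85 × 1.204^(2/3) × 0.0094^(1/2) = 81.28 m³/s

81.3 m³/s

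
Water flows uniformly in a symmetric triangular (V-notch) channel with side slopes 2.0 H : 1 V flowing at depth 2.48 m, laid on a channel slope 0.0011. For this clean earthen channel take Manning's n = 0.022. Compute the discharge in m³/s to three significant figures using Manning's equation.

A = z·y² = 2.0×2.48² = 12.30 m²
P = 2y√(1+z²) = 2×2.48×√(1+2.0²) = 11.09 m
R = A/P = 12.30/11.09 = 1.109 m
Q = (1/n)·A·R^(2/3)·S^(1/2) = (1/0.022) × 12.30 × 1.109^(2/3) × 0.0011^(1/2) = 19.87 m³/s

19.9 m³/s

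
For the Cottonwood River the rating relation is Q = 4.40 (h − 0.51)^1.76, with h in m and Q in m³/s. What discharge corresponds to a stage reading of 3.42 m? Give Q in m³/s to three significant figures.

Q = 4.40 × (3.42 − 0.51)^1.76 = 4.40 × 2.91^1.76 = 28.83 m³/s

28.8 m³/s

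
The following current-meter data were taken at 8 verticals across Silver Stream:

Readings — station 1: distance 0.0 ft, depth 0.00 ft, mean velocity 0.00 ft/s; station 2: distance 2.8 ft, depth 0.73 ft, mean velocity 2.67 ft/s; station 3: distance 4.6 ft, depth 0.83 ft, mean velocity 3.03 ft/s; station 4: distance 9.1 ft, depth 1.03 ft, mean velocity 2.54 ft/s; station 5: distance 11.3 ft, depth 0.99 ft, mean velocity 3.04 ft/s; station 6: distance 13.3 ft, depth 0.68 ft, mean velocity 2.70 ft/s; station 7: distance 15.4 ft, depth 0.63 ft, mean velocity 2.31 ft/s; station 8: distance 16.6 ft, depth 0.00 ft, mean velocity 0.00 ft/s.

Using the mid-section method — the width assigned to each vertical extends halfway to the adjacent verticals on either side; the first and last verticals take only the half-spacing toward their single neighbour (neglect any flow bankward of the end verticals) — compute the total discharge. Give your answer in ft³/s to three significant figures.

w_2 = (4.6 − 0.0)/2 = 2.3 ft; q_2 = 2.67 × 0.73 × 2.3 = 4.483 ft³/s
w_3 = (9.1 − 2.8)/2 = 3.15 ft; q_3 = 3.03 × 0.83 × 3.15 = 7.922 ft³/s
w_4 = (11.3 − 4.6)/2 = 3.35 ft; q_4 = 2.54 × 1.03 × 3.35 = 8.764 ft³/s
w_5 = (13.3 − 9.1)/2 = 2.1 ft; q_5 = 3.04 × 0.99 × 2.1 = 6.320 ft³/s
w_6 = (15.4 − 11.3)/2 = 2.05 ft; q_6 = 2.70 × 0.68 × 2.05 = 3.764 ft³/s
w_7 = (16.6 − 13.3)/2 = 1.65 ft; q_7 = 2.31 × 0.63 × 1.65 = 2.401 ft³/s
Stations 1, 8 contribute zero (depth or velocity is 0).
Q = Σ qᵢ = 33.65 ft³/s

33.7 ft³/s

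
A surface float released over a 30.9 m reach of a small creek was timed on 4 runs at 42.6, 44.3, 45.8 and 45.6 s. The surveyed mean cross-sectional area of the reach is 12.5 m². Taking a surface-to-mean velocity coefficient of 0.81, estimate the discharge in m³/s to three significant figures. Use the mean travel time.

t̄ = (42.6 + 44.3 + 45.8 + 45.6) / 4 = 44.575 s
v_surface = L / t̄ = 30.9 / 44.575 = 0.6932 m/s
v_mean = 0.81 × 0.6932 = 0.5615 m/s
Q = A × v_mean = 12.5 × 0.5615 = 7.019 m³/s

7.02 m³/s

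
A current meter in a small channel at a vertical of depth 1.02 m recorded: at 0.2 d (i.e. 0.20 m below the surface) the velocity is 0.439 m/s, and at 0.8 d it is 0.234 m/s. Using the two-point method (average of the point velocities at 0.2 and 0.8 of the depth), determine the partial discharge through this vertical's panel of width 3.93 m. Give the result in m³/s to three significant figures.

1.35 m³/s

v̄ = (0.439 + 0.234) / 2 = 0.3365 m/s
q = v̄ × d × w = 0.3365 × 1.02 × 3.93 = 1.349 m³/s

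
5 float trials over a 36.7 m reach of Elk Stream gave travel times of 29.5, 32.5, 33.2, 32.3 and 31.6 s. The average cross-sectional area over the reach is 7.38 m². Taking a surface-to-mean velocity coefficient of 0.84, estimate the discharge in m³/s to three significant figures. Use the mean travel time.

t̄ = (29.5 + 32.5 + 33.2 + 32.3 + 31.6) / 5 = 31.82 s
v_surface = L / t̄ = 36.7 / 31.82 = 1.153 m/s
v_mean = 0.84 × 1.153 = 0.9688 m/s
Q = A × v_mean = 7.38 × 0.9688 = 7.150 m³/s

7.15 m³/s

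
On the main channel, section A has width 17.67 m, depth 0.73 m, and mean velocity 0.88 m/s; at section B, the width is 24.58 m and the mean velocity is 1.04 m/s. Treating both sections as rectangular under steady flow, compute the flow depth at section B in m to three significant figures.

Q = A₁V₁ = (17.67×0.73) × 0.88 = 11.35 m³/s
d₂ = Q/(b₂ V₂) = 11.35/(24.58×1.04) = 0.4440 m

0.444 m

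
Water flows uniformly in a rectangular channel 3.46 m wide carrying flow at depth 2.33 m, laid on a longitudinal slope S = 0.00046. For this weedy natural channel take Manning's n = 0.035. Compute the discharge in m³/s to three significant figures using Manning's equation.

A = b·y = 3.46 × 2.33 = 8.062 m²
P = b + 2y = 3.46 + 2×2.33 = 8.120 m
R = A/P = 8.062/8.120 = 0.9928 m
Q = (1/n)·A·R^(2/3)·S^(1/2) = (1/0.035) × 8.062 × 0.9928^(2/3) × 0.00046^(1/2) = 4.917 m³/s

4.92 m³/s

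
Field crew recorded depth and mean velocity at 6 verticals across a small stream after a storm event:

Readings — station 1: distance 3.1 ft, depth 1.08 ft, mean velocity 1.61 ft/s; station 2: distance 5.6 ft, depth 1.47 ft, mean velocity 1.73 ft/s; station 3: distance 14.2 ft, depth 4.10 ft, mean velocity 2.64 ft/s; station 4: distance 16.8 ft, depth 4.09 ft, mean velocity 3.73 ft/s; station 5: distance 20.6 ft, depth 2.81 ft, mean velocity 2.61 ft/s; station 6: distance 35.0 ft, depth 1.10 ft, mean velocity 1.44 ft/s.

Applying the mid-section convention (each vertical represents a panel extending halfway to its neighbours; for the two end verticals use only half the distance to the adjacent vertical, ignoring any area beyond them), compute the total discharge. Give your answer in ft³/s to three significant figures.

204 ft³/s

w_1 = (5.6 − 3.1)/2 = 1.25 ft; q_1 = 1.61 × 1.08 × 1.25 = 2.174 ft³/s
w_2 = (14.2 − 3.1)/2 = 5.55 ft; q_2 = 1.73 × 1.47 × 5.55 = 14.11 ft³/s
w_3 = (16.8 − 5.6)/2 = 5.6 ft; q_3 = 2.64 × 4.10 × 5.6 = 60.61 ft³/s
w_4 = (20.6 − 14.2)/2 = 3.2 ft; q_4 = 3.73 × 4.09 × 3.2 = 48.82 ft³/s
w_5 = (35.0 − 16.8)/2 = 9.1 ft; q_5 = 2.61 × 2.81 × 9.1 = 66.74 ft³/s
w_6 = (35.0 − 20.6)/2 = 7.2 ft; q_6 = 1.44 × 1.10 × 7.2 = 11.40 ft³/s
Q = Σ qᵢ = 203.9 ft³/s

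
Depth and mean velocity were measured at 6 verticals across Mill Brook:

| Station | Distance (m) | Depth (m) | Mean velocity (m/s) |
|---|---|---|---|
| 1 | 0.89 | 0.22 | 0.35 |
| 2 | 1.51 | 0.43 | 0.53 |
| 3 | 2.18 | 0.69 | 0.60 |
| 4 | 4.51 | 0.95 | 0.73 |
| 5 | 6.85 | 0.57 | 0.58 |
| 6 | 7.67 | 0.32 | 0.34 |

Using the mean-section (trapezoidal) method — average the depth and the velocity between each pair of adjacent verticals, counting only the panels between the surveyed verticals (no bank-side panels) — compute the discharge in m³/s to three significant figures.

2.90 m³/s

Panel 1-2: Δb = 0.62 m, d̄ = (0.22+0.43)/2 = 0.325, v̄ = (0.35+0.53)/2 = 0.44 → q = 0.62×0.325×0.44 = 0.08866 m³/s
Panel 2-3: Δb = 0.67 m, d̄ = (0.43+0.69)/2 = 0.56, v̄ = (0.53+0.60)/2 = 0.565 → q = 0.67×0.56×0.565 = 0.2120 m³/s
Panel 3-4: Δb = 2.33 m, d̄ = (0.69+0.95)/2 = 0.82, v̄ = (0.60+0.73)/2 = 0.665 → q = 2.33×0.82×0.665 = 1.271 m³/s
Panel 4-5: Δb = 2.34 m, d̄ = (0.95+0.57)/2 = 0.76, v̄ = (0.73+0.58)/2 = 0.655 → q = 2.34×0.76×0.655 = 1.165 m³/s
Panel 5-6: Δb = 0.82 m, d̄ = (0.57+0.32)/2 = 0.445, v̄ = (0.58+0.34)/2 = 0.46 → q = 0.82×0.445×0.46 = 0.1679 m³/s
Q = Σ q = 2.904 m³/s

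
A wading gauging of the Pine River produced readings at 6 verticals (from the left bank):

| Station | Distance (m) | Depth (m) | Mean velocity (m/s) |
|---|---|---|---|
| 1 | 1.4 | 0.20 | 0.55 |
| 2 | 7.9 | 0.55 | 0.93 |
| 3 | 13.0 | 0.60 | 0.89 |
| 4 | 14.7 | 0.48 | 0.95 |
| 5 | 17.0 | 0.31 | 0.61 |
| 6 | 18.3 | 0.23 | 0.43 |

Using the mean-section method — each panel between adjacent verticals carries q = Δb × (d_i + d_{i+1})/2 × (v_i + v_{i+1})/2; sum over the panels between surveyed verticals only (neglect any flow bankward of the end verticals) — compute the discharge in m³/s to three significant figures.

Panel 1-2: Δb = 6.5 m, d̄ = (0.20+0.55)/2 = 0.375, v̄ = (0.55+0.93)/2 = 0.74 → q = 6.5×0.375×0.74 = 1.804 m³/s
Panel 2-3: Δb = 5.1 m, d̄ = (0.55+0.60)/2 = 0.575, v̄ = (0.93+0.89)/2 = 0.91 → q = 5.1×0.575×0.91 = 2.669 m³/s
Panel 3-4: Δb = 1.7 m, d̄ = (0.60+0.48)/2 = 0.54, v̄ = (0.89+0.95)/2 = 0.92 → q = 1.7×0.54×0.92 = 0.8446 m³/s
Panel 4-5: Δb = 2.3 m, d̄ = (0.48+0.31)/2 = 0.395, v̄ = (0.95+0.61)/2 = 0.78 → q = 2.3×0.395×0.78 = 0.7086 m³/s
Panel 5-6: Δb = 1.3 m, d̄ = (0.31+0.23)/2 = 0.27, v̄ = (0.61+0.43)/2 = 0.52 → q = 1.3×0.27×0.52 = 0.1825 m³/s
Q = Σ q = 6.208 m³/s

6.21 m³/s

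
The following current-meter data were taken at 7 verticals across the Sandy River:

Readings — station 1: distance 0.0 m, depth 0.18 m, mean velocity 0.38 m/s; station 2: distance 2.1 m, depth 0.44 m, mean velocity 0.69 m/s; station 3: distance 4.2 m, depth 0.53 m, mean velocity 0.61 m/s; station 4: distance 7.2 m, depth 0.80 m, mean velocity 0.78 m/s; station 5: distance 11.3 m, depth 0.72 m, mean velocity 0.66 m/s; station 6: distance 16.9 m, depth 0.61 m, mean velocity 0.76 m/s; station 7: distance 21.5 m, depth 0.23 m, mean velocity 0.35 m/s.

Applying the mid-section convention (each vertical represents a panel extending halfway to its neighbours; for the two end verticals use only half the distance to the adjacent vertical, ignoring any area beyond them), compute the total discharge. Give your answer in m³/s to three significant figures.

w_1 = (2.1 − 0.0)/2 = 1.05 m; q_1 = 0.38 × 0.18 × 1.05 = 0.07182 m³/s
w_2 = (4.2 − 0.0)/2 = 2.1 m; q_2 = 0.69 × 0.44 × 2.1 = 0.6376 m³/s
w_3 = (7.2 − 2.1)/2 = 2.55 m; q_3 = 0.61 × 0.53 × 2.55 = 0.8244 m³/s
w_4 = (11.3 − 4.2)/2 = 3.55 m; q_4 = 0.78 × 0.80 × 3.55 = 2.215 m³/s
w_5 = (16.9 − 7.2)/2 = 4.85 m; q_5 = 0.66 × 0.72 × 4.85 = 2.305 m³/s
w_6 = (21.5 − 11.3)/2 = 5.1 m; q_6 = 0.76 × 0.61 × 5.1 = 2.364 m³/s
w_7 = (21.5 − 16.9)/2 = 2.3 m; q_7 = 0.35 × 0.23 × 2.3 = 0.1852 m³/s
Q = Σ qᵢ = 8.603 m³/s

8.60 m³/s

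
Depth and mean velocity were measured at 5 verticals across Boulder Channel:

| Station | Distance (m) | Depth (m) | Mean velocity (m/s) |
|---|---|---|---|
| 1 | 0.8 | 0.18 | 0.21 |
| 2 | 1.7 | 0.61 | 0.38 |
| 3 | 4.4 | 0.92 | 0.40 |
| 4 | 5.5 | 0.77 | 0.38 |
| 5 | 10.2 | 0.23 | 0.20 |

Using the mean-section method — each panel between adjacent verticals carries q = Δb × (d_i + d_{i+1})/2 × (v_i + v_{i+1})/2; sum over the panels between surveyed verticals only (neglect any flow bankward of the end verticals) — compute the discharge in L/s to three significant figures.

Panel 1-2: Δb = 0.9 m, d̄ = (0.18+0.61)/2 = 0.395, v̄ = (0.21+0.38)/2 = 0.295 → q = 0.9×0.395×0.295 = 0.1049 m³/s
Panel 2-3: Δb = 2.7 m, d̄ = (0.61+0.92)/2 = 0.765, v̄ = (0.38+0.40)/2 = 0.39 → q = 2.7×0.765×0.39 = 0.8055 m³/s
Panel 3-4: Δb = 1.1 m, d̄ = (0.92+0.77)/2 = 0.845, v̄ = (0.40+0.38)/2 = 0.39 → q = 1.1×0.845×0.39 = 0.3625 m³/s
Panel 4-5: Δb = 4.7 m, d̄ = (0.77+0.23)/2 = 0.5, v̄ = (0.38+0.20)/2 = 0.29 → q = 4.7×0.5×0.29 = 0.6815 m³/s
Q = Σ q = 1.954 m³/s
= 1.954 × 1000 = 1954 L/s

1950 L/s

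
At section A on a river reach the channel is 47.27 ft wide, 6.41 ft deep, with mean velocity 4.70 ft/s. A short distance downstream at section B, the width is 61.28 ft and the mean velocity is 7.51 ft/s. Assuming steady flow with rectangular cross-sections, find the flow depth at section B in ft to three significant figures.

Q = A₁V₁ = (47.27×6.41) × 4.70 = 1424 ft³/s
d₂ = Q/(b₂ V₂) = 1424/(61.28×7.51) = 3.094 ft

3.09 ft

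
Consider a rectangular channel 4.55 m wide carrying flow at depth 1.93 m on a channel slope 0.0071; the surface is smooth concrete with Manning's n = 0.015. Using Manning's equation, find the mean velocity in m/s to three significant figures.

5.78 m/s

A = b·y = 4.55 × 1.93 = 8.782 m²
P = b + 2y = 4.55 + 2×1.93 = 8.410 m
R = A/P = 8.782/8.410 = 1.044 m
Q = (1/n)·A·R^(2/3)·S^(1/2) = (1/0.015) × 8.782 × 1.044^(2/3) × 0.0071^(1/2) = 50.77 m³/s
V = Q/A = 50.77/8.782 = 5.782 m/s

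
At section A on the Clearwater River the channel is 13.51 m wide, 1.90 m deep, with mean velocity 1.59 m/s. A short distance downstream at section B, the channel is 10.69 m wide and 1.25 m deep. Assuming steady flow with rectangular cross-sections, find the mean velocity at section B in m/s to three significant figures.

3.05 m/s

Q = A₁V₁ = (13.51×1.90) × 1.59 = 40.81 m³/s
A₂ = 10.69 × 1.25 = 13.36 m²
V₂ = Q/A₂ = 40.81/13.36 = 3.054 m/s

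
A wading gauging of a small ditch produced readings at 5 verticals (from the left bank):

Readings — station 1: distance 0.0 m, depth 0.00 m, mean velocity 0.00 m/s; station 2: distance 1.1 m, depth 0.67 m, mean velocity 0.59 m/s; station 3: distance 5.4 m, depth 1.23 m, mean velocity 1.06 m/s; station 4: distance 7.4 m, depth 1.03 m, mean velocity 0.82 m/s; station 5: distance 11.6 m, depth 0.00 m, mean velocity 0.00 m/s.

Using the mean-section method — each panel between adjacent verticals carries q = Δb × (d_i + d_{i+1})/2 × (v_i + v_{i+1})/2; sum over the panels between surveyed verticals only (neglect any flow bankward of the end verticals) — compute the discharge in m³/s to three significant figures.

6.49 m³/s

Panel 1-2: Δb = 1.1 m, d̄ = (0.00+0.67)/2 = 0.335, v̄ = (0.00+0.59)/2 = 0.295 → q = 1.1×0.335×0.295 = 0.1087 m³/s
Panel 2-3: Δb = 4.3 m, d̄ = (0.67+1.23)/2 = 0.95, v̄ = (0.59+1.06)/2 = 0.825 → q = 4.3×0.95×0.825 = 3.370 m³/s
Panel 3-4: Δb = 2 m, d̄ = (1.23+1.03)/2 = 1.13, v̄ = (1.06+0.82)/2 = 0.94 → q = 2×1.13×0.94 = 2.124 m³/s
Panel 4-5: Δb = 4.2 m, d̄ = (1.03+0.00)/2 = 0.515, v̄ = (0.82+0.00)/2 = 0.41 → q = 4.2×0.515×0.41 = 0.8868 m³/s
Q = Σ q = 6.490 m³/s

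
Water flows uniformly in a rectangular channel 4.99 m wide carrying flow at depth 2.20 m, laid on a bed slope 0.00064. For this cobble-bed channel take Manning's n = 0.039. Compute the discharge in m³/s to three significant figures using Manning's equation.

7.90 m³/s

A = b·y = 4.99 × 2.20 = 10.98 m²
P = b + 2y = 4.99 + 2×2.20 = 9.390 m
R = A/P = 10.98/9.390 = 1.169 m
Q = (1/n)·A·R^(2/3)·S^(1/2) = (1/0.039) × 10.98 × 1.169^(2/3) × 0.00064^(1/2) = 7.903 m³/s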